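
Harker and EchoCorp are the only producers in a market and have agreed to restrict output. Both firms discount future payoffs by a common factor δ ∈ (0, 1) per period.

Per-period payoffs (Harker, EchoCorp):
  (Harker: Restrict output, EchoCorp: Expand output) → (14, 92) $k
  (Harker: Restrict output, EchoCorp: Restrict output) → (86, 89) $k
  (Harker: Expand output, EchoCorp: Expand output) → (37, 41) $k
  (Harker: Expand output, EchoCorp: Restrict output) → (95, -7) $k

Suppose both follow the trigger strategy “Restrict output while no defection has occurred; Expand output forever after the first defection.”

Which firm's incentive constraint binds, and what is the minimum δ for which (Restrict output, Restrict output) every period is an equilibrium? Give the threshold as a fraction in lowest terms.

Harker: cooperation gives 86 each period; deviation gives 95 once then 37 forever.
  86/(1−δ) ≥ 95 + 37δ/(1−δ) ⇒ δ ≥ 9/58.
EchoCorp: cooperation gives 89 each period; deviation gives 92 once then 41 forever.
  δ ≥ 3/51 = 1/17.
Both must hold, so the binding constraint is Harker's: δ ≥ 9/58.

Harker; δ ≥ 9/58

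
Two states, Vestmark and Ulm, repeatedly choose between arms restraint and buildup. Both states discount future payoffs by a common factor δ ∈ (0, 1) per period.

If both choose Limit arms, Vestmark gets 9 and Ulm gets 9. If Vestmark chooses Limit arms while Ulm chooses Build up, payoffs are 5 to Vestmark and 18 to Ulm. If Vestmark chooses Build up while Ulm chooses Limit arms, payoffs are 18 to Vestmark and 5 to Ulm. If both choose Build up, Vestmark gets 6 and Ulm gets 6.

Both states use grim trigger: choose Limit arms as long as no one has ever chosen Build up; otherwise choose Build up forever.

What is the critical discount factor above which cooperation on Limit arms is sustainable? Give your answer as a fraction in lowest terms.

Cooperation forever yields 9 each period: 9/(1−δ).
Deviating yields 18 once, then 6 forever: 18 + 6δ/(1−δ).
No profitable deviation requires 9/(1−δ) ≥ 18 + 6δ/(1−δ).
Multiplying by (1−δ): 9 ≥ 18(1−δ) + 6δ = 18 − 12δ.
So 12δ ≥ 9, i.e. δ ≥ 9/12 = 3/4.

3/4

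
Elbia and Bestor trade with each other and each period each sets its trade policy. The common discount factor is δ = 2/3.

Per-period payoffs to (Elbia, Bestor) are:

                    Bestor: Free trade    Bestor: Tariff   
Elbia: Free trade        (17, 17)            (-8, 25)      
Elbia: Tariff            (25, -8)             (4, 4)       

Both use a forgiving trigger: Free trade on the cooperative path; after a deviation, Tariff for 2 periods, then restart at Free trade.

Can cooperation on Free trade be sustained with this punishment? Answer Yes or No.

IC: δ+…+δ^2 ≥ (25−17)/(17−4) = 8/13.
At δ = 2/3: partial sum = 1.1111 ≥ 0.6154. Cooperation sustainable.

Yes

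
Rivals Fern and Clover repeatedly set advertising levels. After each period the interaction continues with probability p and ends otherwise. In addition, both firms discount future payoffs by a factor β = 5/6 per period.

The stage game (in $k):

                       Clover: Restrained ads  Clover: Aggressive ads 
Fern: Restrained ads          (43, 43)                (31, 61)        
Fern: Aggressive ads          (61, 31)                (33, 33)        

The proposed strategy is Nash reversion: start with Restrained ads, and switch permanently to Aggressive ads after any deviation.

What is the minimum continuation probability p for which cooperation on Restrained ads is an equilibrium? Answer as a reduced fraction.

With continuation probability p and discount β, the effective per-period discount factor is βp.
Grim-trigger IC: βp ≥ (61−43)/(61−33) = 9/14.
So p ≥ (9/14)/(5/6) = 27/35.

27/35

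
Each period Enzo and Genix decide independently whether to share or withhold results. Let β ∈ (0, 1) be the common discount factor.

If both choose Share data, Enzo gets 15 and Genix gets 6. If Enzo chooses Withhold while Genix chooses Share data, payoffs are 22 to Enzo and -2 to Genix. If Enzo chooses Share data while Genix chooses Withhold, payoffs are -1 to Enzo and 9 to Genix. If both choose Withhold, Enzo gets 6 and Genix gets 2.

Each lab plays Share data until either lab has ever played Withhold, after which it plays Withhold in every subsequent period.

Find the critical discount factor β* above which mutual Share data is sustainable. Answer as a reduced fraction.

Enzo: cooperation gives 15 each period; deviation gives 22 once then 6 forever.
  15/(1−β) ≥ 22 + 6β/(1−β) ⇒ β ≥ 7/16.
Genix: cooperation gives 6 each period; deviation gives 9 once then 2 forever.
  β ≥ 3/7.
Both must hold, so the binding constraint is Enzo's: β ≥ 7/16.

7/16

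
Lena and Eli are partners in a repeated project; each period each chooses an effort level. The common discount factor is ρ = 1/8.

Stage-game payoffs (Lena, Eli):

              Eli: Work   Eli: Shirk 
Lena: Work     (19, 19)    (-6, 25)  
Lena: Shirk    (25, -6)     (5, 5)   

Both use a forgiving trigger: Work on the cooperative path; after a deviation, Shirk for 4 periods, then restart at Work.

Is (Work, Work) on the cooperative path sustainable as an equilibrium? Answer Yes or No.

Comparing payoff streams over the 5 periods until play realigns: cooperate → 19(1+ρ+…+ρ^4); deviate → 25 + 5(ρ+…+ρ^4).
Cooperation is sustained iff (19−5)(ρ+…+ρ^4) ≥ 25−19.
ρ+…+ρ^4 = 1/8·(1−(1/8)^4)/(1−1/8) = 0.1428, and (25−19)/(19−5) = 0.4286.
0.1428 < 0.4286, so cooperation is not sustainable.

No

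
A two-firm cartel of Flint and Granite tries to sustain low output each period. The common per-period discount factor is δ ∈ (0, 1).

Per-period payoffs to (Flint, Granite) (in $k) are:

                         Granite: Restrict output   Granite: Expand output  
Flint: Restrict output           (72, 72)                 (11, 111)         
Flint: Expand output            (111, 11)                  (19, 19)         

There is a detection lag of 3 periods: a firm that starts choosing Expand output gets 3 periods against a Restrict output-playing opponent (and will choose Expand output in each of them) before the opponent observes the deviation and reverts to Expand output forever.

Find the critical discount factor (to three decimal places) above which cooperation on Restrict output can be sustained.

A deviator earns 111 for 3 periods, then 19 forever; cooperating earns 72 forever. Multiplying the IC by (1−δ):
72 ≥ 111(1−δ^3) + 19δ^3, so 92·δ^3 ≥ 39 and δ^3 ≥ 39/92.
δ ≥ (39/92)^(1/3) ≈ 0.751.

0.751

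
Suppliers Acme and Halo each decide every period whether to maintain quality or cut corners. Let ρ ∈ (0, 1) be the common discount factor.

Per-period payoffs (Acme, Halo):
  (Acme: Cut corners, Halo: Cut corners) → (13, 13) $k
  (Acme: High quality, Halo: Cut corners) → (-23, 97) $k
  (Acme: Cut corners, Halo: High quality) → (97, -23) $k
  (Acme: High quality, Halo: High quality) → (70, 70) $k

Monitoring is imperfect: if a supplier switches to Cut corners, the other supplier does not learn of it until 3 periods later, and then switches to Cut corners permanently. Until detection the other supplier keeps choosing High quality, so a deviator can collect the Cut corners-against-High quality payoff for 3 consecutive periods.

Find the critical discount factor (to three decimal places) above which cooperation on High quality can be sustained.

The best deviation is to choose Cut corners for all 3 undetected periods, earning 97 each, then 13 forever once detected.
Deviation value: 97(1−ρ^3)/(1−ρ) + 13ρ^3/(1−ρ); cooperation value: 70/(1−ρ).
IC: 70 ≥ 97(1−ρ^3) + 13ρ^3 = 97 − 84ρ^3.
So ρ^3 ≥ 27/84 = 9/28, giving ρ ≥ (9/28)^(1/3) ≈ 0.685.

0.685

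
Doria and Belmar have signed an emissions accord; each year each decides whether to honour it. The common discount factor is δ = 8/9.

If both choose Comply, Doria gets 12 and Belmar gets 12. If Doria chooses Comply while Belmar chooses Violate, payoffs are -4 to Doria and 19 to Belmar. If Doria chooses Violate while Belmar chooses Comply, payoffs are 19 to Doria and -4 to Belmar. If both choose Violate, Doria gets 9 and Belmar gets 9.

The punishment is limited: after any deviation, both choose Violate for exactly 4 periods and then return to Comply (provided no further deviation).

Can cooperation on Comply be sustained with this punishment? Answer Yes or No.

Yes

IC: δ+…+δ^4 ≥ (19−12)/(12−9) = 7/3.
At δ = 8/9: partial sum = 3.0056 ≥ 2.3333. Cooperation sustainable.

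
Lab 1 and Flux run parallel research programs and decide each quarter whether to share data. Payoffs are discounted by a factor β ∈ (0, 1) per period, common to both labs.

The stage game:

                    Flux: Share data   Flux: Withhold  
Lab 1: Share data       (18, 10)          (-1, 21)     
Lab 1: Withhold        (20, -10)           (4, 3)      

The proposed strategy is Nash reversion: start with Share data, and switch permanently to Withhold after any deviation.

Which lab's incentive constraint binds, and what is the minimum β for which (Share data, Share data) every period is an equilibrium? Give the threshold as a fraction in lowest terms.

For Lab 1: deviation gain 20−18 = 2, per-period punishment loss 18−4 = 14. IC gives β ≥ 2/16 = 1/8.
For Flux: gain 11, loss 7 per period, so β ≥ 11/18.
The tighter constraint is Flux's, so cooperation needs β ≥ 11/18.

Flux; β ≥ 11/18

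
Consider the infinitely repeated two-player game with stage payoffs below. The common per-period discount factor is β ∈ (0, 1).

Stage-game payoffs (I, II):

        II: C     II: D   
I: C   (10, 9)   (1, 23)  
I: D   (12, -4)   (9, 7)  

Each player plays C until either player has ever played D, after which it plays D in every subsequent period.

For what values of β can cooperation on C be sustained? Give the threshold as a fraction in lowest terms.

7/8

I: cooperation gives 10 each period; deviation gives 12 once then 9 forever.
  10/(1−β) ≥ 12 + 9β/(1−β) ⇒ β ≥ 2/3.
II: cooperation gives 9 each period; deviation gives 23 once then 7 forever.
  β ≥ 14/16 = 7/8.
Both must hold, so the binding constraint is II's: β ≥ 7/8.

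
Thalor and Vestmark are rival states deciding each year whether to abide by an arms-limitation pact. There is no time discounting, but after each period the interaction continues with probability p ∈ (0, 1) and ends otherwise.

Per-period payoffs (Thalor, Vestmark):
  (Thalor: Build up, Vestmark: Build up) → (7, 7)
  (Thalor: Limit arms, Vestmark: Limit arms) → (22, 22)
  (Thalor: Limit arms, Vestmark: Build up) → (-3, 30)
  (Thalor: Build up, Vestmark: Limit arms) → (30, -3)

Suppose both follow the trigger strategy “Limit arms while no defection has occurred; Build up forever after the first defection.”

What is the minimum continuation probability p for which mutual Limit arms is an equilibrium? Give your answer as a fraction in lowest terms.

8/23

With no time discounting, the continuation probability p plays the role of the discount factor.
Grim-trigger IC: 22/(1−p) ≥ 30 + 7p/(1−p) ⇒ p ≥ (30−22)/(30−7) = 8/23.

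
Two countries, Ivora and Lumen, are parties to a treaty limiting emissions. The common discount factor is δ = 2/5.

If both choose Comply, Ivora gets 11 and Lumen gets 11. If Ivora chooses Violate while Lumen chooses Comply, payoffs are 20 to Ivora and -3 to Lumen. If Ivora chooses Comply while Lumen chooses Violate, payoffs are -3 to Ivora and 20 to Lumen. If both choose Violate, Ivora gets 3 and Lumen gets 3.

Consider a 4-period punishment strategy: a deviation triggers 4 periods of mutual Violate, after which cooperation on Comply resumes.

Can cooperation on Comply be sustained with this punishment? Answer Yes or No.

No

IC: δ+…+δ^4 ≥ (20−11)/(11−3) = 9/8.
At δ = 2/5: partial sum = 0.6496 < 1.1250. Cooperation not sustainable.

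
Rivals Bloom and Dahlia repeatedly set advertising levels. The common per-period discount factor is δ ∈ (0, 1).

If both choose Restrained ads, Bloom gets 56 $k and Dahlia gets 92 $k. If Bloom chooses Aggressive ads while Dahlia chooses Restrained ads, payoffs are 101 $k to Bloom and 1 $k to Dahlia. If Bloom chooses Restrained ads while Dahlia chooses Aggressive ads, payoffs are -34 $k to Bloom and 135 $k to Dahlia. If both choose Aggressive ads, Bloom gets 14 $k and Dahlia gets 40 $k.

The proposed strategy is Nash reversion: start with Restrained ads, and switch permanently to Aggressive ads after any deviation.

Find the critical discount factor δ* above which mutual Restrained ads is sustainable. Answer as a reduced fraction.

15/29

Bloom: cooperation gives 56 each period; deviation gives 101 once then 14 forever.
  56/(1−δ) ≥ 101 + 14δ/(1−δ) ⇒ δ ≥ 45/87 = 15/29.
Dahlia: cooperation gives 92 each period; deviation gives 135 once then 40 forever.
  δ ≥ 43/95.
Both must hold, so the binding constraint is Bloom's: δ ≥ 15/29.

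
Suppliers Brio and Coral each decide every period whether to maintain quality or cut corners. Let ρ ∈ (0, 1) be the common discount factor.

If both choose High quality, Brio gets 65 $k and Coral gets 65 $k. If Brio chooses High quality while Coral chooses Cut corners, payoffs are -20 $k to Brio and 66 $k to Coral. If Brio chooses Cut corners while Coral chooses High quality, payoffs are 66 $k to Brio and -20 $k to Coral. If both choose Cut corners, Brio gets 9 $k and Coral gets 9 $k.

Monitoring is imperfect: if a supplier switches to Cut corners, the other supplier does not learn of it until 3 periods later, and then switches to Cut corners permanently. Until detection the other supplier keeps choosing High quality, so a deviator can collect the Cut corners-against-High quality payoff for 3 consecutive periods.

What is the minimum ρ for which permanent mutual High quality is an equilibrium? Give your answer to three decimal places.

A deviator earns 66 for 3 periods, then 9 forever; cooperating earns 65 forever. Multiplying the IC by (1−ρ):
65 ≥ 66(1−ρ^3) + 9ρ^3, so 57·ρ^3 ≥ 1 and ρ^3 ≥ 1/57.
ρ ≥ (1/57)^(1/3) ≈ 0.260.

0.260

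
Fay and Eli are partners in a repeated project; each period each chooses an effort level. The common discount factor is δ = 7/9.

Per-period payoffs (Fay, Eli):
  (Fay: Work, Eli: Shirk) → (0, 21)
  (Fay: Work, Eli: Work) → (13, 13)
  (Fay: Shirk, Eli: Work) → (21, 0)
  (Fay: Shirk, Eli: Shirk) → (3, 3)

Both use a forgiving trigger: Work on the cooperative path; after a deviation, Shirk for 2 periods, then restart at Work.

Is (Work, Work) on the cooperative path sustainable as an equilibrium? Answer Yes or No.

Yes

Comparing payoff streams over the 3 periods until play realigns: cooperate → 13(1+δ+…+δ^2); deviate → 21 + 3(δ+…+δ^2).
Cooperation is sustained iff (13−3)(δ+…+δ^2) ≥ 21−13.
δ+…+δ^2 = 7/9·(1−(7/9)^2)/(1−7/9) = 1.3827, and (21−13)/(13−3) = 0.8000.
1.3827 ≥ 0.8000, so cooperation is sustainable.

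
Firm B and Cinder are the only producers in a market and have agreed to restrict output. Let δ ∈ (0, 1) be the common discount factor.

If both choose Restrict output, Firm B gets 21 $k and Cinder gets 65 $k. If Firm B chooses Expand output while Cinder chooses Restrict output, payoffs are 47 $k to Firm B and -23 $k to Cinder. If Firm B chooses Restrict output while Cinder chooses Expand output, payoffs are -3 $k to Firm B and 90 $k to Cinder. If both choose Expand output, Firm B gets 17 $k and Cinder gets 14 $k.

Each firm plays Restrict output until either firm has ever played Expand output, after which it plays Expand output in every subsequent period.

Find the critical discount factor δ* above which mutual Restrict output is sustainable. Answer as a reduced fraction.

13/15

Firm B: cooperation gives 21 each period; deviation gives 47 once then 17 forever.
  21/(1−δ) ≥ 47 + 17δ/(1−δ) ⇒ δ ≥ 26/30 = 13/15.
Cinder: cooperation gives 65 each period; deviation gives 90 once then 14 forever.
  δ ≥ 25/76.
Both must hold, so the binding constraint is Firm B's: δ ≥ 13/15.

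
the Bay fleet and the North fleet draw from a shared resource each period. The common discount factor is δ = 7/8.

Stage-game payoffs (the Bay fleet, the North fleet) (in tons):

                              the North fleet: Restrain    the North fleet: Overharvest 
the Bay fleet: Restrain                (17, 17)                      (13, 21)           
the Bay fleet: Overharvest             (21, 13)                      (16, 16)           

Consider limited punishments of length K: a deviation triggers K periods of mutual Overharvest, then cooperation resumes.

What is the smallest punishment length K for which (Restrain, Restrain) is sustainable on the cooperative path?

Need Σ_{k=1}^{K} δ^k ≥ (21−17)/(17−16) = 4.0000 at δ = 7/8.
At K = 6 the sum is 3.8584 < 4.0000; at K = 7 it is 4.2511 ≥ 4.0000.
So the minimum punishment length is K = 7.

7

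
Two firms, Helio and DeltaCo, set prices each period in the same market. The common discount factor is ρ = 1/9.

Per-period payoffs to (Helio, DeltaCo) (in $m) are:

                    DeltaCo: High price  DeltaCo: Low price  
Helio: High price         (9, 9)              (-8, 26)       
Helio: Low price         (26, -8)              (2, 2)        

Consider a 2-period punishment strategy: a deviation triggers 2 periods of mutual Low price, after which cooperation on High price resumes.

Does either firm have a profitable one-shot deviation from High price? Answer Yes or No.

Yes

Comparing payoff streams over the 3 periods until play realigns: cooperate → 9(1+ρ+…+ρ^2); deviate → 26 + 2(ρ+…+ρ^2).
Cooperation is sustained iff (9−2)(ρ+…+ρ^2) ≥ 26−9.
ρ+…+ρ^2 = 1/9·(1−(1/9)^2)/(1−1/9) = 0.1235, and (26−9)/(9−2) = 2.4286.
0.1235 < 2.4286, so cooperation is not sustainable.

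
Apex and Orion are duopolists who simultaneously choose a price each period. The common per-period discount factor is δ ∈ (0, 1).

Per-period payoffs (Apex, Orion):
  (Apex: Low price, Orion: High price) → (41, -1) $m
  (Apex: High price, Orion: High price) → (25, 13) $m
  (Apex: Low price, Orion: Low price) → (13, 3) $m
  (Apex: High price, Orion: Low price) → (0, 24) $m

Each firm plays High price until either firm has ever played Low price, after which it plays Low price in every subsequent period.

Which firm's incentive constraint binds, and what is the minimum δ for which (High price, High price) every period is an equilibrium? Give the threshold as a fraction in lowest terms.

Apex's threshold: (41−25)/(41−13) = 4/7.
Orion's threshold: (24−13)/(24−3) = 11/21.
4/7 > 11/21, so Apex binds and δ* = 4/7.

Apex; δ ≥ 4/7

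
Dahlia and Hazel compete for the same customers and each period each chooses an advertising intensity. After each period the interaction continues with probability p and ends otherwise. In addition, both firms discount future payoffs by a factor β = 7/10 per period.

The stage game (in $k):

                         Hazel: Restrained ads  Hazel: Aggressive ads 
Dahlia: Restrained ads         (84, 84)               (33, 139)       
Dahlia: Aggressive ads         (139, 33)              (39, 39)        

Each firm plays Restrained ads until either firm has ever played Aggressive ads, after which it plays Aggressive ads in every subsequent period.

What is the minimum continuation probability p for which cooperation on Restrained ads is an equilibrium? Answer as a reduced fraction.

With continuation probability p and discount β, the effective per-period discount factor is βp.
Grim-trigger IC: βp ≥ (139−84)/(139−39) = 11/20.
So p ≥ (11/20)/(7/10) = 11/14.

11/14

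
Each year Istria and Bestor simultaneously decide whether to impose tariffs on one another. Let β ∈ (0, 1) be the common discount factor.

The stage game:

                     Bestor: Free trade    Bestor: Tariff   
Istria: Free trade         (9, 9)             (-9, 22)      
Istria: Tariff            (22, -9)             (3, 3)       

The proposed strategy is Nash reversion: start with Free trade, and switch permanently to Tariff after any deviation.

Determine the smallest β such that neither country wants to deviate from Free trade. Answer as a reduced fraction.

13/19

Cooperation forever yields 9 each period: 9/(1−β).
Deviating yields 22 once, then 3 forever: 22 + 3β/(1−β).
No profitable deviation requires 9/(1−β) ≥ 22 + 3β/(1−β).
Multiplying by (1−β): 9 ≥ 22(1−β) + 3β = 22 − 19β.
So 19β ≥ 13, i.e. β ≥ 13/19.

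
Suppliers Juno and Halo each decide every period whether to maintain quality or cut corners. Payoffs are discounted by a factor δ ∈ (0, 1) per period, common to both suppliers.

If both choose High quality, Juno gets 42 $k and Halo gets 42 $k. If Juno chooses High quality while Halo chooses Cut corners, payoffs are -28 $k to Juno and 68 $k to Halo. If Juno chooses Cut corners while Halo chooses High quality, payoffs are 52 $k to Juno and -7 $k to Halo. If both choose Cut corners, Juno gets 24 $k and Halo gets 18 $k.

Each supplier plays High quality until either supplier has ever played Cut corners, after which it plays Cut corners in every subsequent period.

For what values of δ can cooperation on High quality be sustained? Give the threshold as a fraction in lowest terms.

13/25

Juno: cooperation gives 42 each period; deviation gives 52 once then 24 forever.
  42/(1−δ) ≥ 52 + 24δ/(1−δ) ⇒ δ ≥ 10/28 = 5/14.
Halo: cooperation gives 42 each period; deviation gives 68 once then 18 forever.
  δ ≥ 26/50 = 13/25.
Both must hold, so the binding constraint is Halo's: δ ≥ 13/25.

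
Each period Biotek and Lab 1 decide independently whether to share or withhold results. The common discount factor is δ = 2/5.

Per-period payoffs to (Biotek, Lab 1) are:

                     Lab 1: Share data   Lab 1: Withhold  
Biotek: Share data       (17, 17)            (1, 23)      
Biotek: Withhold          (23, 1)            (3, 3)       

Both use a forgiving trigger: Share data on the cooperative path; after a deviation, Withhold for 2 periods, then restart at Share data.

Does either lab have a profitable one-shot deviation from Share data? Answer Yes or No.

Comparing payoff streams over the 3 periods until play realigns: cooperate → 17(1+δ+…+δ^2); deviate → 23 + 3(δ+…+δ^2).
Cooperation is sustained iff (17−3)(δ+…+δ^2) ≥ 23−17.
δ+…+δ^2 = 2/5·(1−(2/5)^2)/(1−2/5) = 0.5600, and (23−17)/(17−3) = 0.4286.
0.5600 ≥ 0.4286, so cooperation is sustainable.

No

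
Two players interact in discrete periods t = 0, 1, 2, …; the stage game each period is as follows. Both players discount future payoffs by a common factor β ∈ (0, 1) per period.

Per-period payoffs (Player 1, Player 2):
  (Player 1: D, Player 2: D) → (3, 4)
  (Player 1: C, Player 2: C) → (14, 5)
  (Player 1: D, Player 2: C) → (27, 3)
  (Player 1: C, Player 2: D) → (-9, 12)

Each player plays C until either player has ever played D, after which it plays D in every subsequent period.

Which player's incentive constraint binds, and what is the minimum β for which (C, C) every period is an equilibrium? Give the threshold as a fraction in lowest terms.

Player 2; β ≥ 7/8

Player 1: cooperation gives 14 each period; deviation gives 27 once then 3 forever.
  14/(1−β) ≥ 27 + 3β/(1−β) ⇒ β ≥ 13/24.
Player 2: cooperation gives 5 each period; deviation gives 12 once then 4 forever.
  β ≥ 7/8.
Both must hold, so the binding constraint is Player 2's: β ≥ 7/8.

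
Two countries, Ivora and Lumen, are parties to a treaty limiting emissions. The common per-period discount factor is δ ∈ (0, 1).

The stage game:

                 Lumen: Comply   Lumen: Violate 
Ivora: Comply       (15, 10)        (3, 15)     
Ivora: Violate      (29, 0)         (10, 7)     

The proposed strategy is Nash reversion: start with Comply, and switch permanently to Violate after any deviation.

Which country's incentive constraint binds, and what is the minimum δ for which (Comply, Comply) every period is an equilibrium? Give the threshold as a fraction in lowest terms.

Ivora: cooperation gives 15 each period; deviation gives 29 once then 10 forever.
  15/(1−δ) ≥ 29 + 10δ/(1−δ) ⇒ δ ≥ 14/19.
Lumen: cooperation gives 10 each period; deviation gives 15 once then 7 forever.
  δ ≥ 5/8.
Both must hold, so the binding constraint is Ivora's: δ ≥ 14/19.

Ivora; δ ≥ 14/19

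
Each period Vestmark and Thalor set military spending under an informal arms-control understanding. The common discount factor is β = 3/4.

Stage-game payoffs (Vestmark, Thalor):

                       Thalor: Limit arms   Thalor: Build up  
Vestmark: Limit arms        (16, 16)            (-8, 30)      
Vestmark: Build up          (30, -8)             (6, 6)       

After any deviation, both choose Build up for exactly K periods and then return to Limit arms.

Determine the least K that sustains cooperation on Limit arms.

Need Σ_{k=1}^{K} β^k ≥ (30−16)/(16−6) = 1.4000 at β = 3/4.
At K = 2 the sum is 1.3125 < 1.4000; at K = 3 it is 1.7344 ≥ 1.4000.
So the minimum punishment length is K = 3.

3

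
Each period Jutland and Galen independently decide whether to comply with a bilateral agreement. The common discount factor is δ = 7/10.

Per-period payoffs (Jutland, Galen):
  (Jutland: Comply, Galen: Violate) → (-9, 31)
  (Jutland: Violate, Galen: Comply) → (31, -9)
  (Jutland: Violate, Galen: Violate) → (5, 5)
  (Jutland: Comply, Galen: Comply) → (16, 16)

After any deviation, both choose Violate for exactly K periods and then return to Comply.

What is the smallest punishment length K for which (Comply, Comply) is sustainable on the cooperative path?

3

IC: δ(1−δ^K)/(1−δ) ≥ (31−16)/(16−5) = 15/11.
With δ = 7/10: need 1 − δ^K ≥ 15/11·(1−7/10)/(7/10), i.e. δ^K ≤ 0.4156.
Since (7/10)^2 = 0.4900 and (7/10)^3 = 0.3430, the smallest such K is 3.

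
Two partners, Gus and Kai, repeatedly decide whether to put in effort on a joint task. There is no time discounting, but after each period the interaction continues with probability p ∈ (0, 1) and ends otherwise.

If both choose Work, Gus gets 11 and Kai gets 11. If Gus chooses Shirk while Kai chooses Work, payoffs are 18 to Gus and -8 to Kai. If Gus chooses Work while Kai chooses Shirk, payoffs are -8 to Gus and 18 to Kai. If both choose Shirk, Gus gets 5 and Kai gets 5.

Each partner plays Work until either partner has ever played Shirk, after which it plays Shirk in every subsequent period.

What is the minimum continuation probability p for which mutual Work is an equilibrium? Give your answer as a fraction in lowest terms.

Expected cooperation value is 11 + p·11 + p²·11 + … = 11/(1−p); deviation gives 18 + p·5/(1−p).
11 ≥ 18(1−p) + 5p ⇒ 13p ≥ 7 ⇒ p ≥ 7/13.

7/13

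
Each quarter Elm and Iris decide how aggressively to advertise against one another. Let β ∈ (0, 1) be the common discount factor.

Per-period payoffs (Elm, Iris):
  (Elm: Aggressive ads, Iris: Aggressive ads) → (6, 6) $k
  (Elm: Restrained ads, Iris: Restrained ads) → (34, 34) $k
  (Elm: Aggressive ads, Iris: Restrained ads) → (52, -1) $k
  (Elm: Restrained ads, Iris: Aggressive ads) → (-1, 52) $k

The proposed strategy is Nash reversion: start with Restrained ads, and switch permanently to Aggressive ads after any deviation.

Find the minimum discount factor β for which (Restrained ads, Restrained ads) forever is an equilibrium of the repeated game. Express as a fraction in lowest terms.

Under grim trigger the critical discount factor is (T−C)/(T−P) with T = 52, C = 34, P = 6.
β* = (52−34)/(52−6) = 18/46 = 9/23.

9/23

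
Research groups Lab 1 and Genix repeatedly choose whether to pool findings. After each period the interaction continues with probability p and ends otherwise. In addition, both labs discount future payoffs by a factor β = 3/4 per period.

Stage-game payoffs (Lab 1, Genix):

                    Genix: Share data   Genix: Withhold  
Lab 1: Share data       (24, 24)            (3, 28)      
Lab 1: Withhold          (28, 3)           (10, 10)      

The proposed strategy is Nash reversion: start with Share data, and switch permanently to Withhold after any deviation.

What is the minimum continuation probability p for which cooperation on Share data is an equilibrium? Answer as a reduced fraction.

8/27

With continuation probability p and discount β, the effective per-period discount factor is βp.
Grim-trigger IC: βp ≥ (28−24)/(28−10) = 2/9.
So p ≥ (2/9)/(3/4) = 8/27.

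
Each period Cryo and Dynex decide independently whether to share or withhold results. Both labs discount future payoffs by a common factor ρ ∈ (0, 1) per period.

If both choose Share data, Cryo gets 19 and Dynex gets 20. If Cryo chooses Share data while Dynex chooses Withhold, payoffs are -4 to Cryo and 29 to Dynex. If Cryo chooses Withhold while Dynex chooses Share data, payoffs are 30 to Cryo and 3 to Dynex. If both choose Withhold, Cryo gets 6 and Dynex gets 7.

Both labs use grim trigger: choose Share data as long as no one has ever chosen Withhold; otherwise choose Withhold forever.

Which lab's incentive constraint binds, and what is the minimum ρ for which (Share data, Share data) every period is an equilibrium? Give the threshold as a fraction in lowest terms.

Cryo's threshold: (30−19)/(30−6) = 11/24.
Dynex's threshold: (29−20)/(29−7) = 9/22.
11/24 > 9/22, so Cryo binds and ρ* = 11/24.

Cryo; ρ ≥ 11/24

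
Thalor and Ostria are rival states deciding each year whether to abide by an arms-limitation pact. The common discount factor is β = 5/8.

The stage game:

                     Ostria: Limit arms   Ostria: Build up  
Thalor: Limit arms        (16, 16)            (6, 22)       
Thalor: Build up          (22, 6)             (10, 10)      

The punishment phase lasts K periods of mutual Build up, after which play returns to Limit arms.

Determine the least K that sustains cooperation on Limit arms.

2

No profitable deviation requires (16−10)(β+…+β^K) ≥ 22−16, i.e. β+…+β^K ≥ 1 ≈ 1.0000.
With β = 5/8, the partial sums are K=1: 0.6250, K=2: 1.0156.
K = 2 is the first length at which the sum reaches 1.0000.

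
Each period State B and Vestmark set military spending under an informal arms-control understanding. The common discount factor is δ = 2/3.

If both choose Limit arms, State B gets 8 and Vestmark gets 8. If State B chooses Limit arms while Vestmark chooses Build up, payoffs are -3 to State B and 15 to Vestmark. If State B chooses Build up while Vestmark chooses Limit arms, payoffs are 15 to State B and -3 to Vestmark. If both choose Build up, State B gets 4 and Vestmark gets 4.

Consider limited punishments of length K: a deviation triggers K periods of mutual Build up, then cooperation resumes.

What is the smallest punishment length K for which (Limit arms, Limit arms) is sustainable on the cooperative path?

IC: δ(1−δ^K)/(1−δ) ≥ (15−8)/(8−4) = 7/4.
With δ = 2/3: need 1 − δ^K ≥ 7/4·(1−2/3)/(2/3), i.e. δ^K ≤ 0.1250.
Since (2/3)^5 = 0.1317 and (2/3)^6 = 0.0878, the smallest such K is 6.

6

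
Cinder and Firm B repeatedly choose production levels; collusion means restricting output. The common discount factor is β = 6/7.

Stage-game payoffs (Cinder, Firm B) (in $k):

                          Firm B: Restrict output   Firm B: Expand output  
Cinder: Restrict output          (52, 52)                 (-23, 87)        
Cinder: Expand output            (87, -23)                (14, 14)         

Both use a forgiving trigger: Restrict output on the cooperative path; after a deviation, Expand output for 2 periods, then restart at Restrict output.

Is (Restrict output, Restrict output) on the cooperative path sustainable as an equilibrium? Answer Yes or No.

Yes

A one-shot deviation gives 87 now, then 14 for 2 periods, then back to 52.
Gain from deviating: (87−52) today; loss: (52−14) in each of the next 2 periods.
No-deviation condition: (52−14)(β+…+β^2) ≥ 87−52, i.e. β+…+β^2 ≥ 35/38.
At β = 6/7: β+…+β^2 = 1.5918 ≥ 0.9211.
So cooperation is sustainable.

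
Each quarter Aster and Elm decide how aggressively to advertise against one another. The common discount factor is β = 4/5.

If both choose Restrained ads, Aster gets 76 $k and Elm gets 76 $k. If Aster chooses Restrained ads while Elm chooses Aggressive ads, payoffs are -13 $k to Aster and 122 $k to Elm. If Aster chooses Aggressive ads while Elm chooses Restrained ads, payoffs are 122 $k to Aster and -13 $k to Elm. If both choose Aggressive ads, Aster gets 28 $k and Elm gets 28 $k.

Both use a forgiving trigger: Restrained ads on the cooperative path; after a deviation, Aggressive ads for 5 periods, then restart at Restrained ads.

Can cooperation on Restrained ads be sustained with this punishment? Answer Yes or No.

Comparing payoff streams over the 6 periods until play realigns: cooperate → 76(1+β+…+β^5); deviate → 122 + 28(β+…+β^5).
Cooperation is sustained iff (76−28)(β+…+β^5) ≥ 122−76.
β+…+β^5 = 4/5·(1−(4/5)^5)/(1−4/5) = 2.6893, and (122−76)/(76−28) = 0.9583.
2.6893 ≥ 0.9583, so cooperation is sustainable.

Yes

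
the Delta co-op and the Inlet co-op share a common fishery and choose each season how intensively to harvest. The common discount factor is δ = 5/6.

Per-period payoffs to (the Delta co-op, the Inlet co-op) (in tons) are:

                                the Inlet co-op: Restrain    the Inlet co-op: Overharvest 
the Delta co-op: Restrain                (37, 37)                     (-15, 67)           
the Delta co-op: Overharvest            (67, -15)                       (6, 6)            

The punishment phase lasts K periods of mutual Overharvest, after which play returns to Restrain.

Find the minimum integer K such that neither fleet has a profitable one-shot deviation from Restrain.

2

No profitable deviation requires (37−6)(δ+…+δ^K) ≥ 67−37, i.e. δ+…+δ^K ≥ 30/31 ≈ 0.9677.
With δ = 5/6, the partial sums are K=1: 0.8333, K=2: 1.5278.
K = 2 is the first length at which the sum reaches 0.9677.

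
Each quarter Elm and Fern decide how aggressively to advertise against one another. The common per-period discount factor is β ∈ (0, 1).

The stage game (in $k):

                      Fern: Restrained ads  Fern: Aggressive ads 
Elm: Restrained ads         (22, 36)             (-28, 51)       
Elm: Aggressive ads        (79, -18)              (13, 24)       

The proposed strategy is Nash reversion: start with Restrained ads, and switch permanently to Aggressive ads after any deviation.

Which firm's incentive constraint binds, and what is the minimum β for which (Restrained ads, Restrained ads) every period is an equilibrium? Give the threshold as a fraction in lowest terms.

Elm; β ≥ 19/22

Elm: cooperation gives 22 each period; deviation gives 79 once then 13 forever.
  22/(1−β) ≥ 79 + 13β/(1−β) ⇒ β ≥ 57/66 = 19/22.
Fern: cooperation gives 36 each period; deviation gives 51 once then 24 forever.
  β ≥ 15/27 = 5/9.
Both must hold, so the binding constraint is Elm's: β ≥ 19/22.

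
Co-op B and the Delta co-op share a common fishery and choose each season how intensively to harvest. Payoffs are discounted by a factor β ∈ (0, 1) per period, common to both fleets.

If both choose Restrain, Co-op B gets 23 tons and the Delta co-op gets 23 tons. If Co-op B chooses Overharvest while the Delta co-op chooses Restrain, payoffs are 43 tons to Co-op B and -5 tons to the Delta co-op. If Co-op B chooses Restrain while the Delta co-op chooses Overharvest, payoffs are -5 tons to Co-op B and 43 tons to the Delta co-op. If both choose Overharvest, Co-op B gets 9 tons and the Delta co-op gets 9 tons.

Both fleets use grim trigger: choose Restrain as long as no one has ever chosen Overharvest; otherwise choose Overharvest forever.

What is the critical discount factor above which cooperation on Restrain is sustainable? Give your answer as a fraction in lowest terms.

10/17

One-period gain from deviating is 43 − 23 = 20. The loss is 23 − 9 = 14 in every subsequent period, with present value 14·β/(1−β).
Deviation is unprofitable when 14·β/(1−β) ≥ 20, i.e. β/(1−β) ≥ 10/7.
Equivalently β ≥ 20/(20+14) = 10/17.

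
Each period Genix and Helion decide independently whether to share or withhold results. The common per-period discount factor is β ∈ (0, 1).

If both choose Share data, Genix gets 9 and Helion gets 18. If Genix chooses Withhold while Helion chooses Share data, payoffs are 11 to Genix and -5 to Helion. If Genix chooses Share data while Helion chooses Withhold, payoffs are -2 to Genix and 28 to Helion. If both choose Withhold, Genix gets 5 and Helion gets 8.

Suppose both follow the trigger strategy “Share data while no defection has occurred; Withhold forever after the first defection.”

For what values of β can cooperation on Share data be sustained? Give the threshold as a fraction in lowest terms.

1/2

Genix: cooperation gives 9 each period; deviation gives 11 once then 5 forever.
  9/(1−β) ≥ 11 + 5β/(1−β) ⇒ β ≥ 2/6 = 1/3.
Helion: cooperation gives 18 each period; deviation gives 28 once then 8 forever.
  β ≥ 10/20 = 1/2.
Both must hold, so the binding constraint is Helion's: β ≥ 1/2.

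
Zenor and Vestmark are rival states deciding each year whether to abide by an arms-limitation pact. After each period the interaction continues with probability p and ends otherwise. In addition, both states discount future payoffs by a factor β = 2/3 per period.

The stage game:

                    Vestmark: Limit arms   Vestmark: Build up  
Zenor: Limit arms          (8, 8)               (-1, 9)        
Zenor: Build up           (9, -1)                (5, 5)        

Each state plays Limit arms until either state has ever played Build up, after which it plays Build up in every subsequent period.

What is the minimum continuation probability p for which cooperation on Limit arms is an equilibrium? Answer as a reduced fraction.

3/8

Expected continuation weight on next period's payoff is β·p = 2/3·p, which plays the role of the discount factor.
Cooperation requires 2/3·p ≥ (9−8)/(9−5) = 1/4, hence p ≥ 3/8.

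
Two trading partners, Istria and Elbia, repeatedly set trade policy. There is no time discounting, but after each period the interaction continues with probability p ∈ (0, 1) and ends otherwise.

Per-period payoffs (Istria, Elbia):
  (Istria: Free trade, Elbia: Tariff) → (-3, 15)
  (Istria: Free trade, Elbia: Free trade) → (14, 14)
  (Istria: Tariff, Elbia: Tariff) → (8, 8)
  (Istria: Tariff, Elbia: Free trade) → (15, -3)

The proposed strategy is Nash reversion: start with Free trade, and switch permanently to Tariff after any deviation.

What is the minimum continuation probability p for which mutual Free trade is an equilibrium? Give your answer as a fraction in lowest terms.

With no time discounting, the continuation probability p plays the role of the discount factor.
Grim-trigger IC: 14/(1−p) ≥ 15 + 8p/(1−p) ⇒ p ≥ (15−14)/(15−8) = 1/7.

1/7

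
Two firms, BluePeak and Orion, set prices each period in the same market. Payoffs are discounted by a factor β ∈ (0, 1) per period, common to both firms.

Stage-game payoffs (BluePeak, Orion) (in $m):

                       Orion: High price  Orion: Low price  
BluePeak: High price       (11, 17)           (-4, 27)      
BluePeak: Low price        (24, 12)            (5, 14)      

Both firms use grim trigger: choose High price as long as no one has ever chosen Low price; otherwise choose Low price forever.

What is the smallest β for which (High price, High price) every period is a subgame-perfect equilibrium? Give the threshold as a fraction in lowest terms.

10/13

For BluePeak: deviation gain 24−11 = 13, per-period punishment loss 11−5 = 6. IC gives β ≥ 13/19.
For Orion: gain 10, loss 3 per period, so β ≥ 10/13.
The tighter constraint is Orion's, so cooperation needs β ≥ 10/13.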